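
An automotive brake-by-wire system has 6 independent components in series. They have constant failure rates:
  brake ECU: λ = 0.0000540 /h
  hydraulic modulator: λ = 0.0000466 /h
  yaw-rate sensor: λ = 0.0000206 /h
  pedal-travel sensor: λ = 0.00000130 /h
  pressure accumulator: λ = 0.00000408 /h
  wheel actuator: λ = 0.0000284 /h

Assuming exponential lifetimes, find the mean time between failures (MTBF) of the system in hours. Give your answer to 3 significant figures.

6450

Series of exponential components: λ_sys = Σ λ_i
λ_sys = 0.0000540 + 0.0000466 + 0.0000206 + 0.00000130 + 0.00000408 + 0.0000284 = 1.5498e-04 /h
MTBF = 1 / λ_sys = 6450 h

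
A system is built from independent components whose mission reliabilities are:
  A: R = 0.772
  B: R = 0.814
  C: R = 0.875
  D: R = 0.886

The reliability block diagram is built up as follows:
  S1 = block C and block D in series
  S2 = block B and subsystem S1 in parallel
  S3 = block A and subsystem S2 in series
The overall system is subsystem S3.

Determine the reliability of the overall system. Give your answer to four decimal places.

0.7397

Series (C and D): 0.875000 × 0.886000 = 0.775250
Parallel (B and [0.775250]): 1 − (1 − 0.814000)(1 − 0.775250) = 0.958197
Series (A and [0.958197]): 0.772000 × 0.958197 = 0.7397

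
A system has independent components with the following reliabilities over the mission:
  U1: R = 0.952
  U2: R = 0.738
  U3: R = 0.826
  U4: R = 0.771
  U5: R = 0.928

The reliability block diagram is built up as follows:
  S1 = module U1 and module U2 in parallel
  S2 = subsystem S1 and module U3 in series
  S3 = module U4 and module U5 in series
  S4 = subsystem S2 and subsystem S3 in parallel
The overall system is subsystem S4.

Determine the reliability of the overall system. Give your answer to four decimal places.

Parallel (U1 and U2): 1 − (1 − 0.952000)(1 − 0.738000) = 0.987424
Series ([0.987424] and U3): 0.987424 × 0.826000 = 0.815612
Series (U4 and U5): 0.771000 × 0.928000 = 0.715488
Parallel ([0.815612] and [0.715488]): 1 − (1 − 0.815612)(1 − 0.715488) = 0.9475

0.9475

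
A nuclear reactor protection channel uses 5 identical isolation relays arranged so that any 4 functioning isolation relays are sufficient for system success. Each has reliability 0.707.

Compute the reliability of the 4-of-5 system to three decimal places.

0.543

R = Σ_{i=4}^{5} C(5,i) p^i (1−p)^{5−i} with p = 0.707
C(5,4)·0.707^4·0.293^1 = 0.36603
C(5,5)·0.707^5·0.293^0 = 0.17664
Sum = 0.543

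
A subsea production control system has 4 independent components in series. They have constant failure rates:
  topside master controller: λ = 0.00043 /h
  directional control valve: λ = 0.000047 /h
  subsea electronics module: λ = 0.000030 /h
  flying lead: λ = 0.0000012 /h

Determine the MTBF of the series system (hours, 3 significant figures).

1970

Series of exponential components: λ_sys = Σ λ_i
λ_sys = 0.00043 + 0.000047 + 0.000030 + 0.0000012 = 5.0820e-04 /h
MTBF = 1 / λ_sys = 1970 h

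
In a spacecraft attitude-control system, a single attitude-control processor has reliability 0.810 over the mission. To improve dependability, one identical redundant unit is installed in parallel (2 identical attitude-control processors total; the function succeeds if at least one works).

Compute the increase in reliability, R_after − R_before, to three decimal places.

0.154

R_before = 0.810
R_after = 1 − (1 − 0.810)^2 = 0.964
ΔR = 0.964 − 0.810 = 0.154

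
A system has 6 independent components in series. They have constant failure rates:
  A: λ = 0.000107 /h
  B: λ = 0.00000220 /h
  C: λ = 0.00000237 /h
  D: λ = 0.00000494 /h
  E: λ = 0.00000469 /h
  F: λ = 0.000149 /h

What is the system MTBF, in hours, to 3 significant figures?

Series of exponential components: λ_sys = Σ λ_i
λ_sys = 0.000107 + 0.00000220 + 0.00000237 + 0.00000494 + 0.00000469 + 0.000149 = 2.7020e-04 /h
MTBF = 1 / λ_sys = 3700 h

3700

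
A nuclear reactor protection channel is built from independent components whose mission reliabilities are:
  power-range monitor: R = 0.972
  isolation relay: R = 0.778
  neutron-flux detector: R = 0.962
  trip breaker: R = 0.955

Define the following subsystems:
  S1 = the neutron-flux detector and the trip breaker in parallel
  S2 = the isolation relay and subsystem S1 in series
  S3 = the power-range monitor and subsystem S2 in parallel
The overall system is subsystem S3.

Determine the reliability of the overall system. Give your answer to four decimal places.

Parallel (neutron-flux detector and trip breaker): 1 − (1 − 0.962000)(1 − 0.955000) = 0.998290
Series (isolation relay and [0.998290]): 0.778000 × 0.998290 = 0.776670
Parallel (power-range monitor and [0.776670]): 1 − (1 − 0.972000)(1 − 0.776670) = 0.9937

0.9937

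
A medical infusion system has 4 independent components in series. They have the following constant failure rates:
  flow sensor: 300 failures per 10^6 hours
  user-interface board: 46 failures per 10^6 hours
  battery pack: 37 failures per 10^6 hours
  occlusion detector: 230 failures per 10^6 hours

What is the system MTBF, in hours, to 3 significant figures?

1630

Series of exponential components: λ_sys = Σ λ_i
λ_sys = 0.00030 + 0.000046 + 0.000037 + 0.00023 = 6.1300e-04 /h
MTBF = 1 / λ_sys = 1630 h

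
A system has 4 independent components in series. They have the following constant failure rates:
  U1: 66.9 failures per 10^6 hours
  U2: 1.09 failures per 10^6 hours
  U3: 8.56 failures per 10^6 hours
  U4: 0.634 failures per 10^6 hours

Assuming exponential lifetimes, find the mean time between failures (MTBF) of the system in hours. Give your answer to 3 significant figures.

13000

Series of exponential components: λ_sys = Σ λ_i
λ_sys = 0.0000669 + 0.00000109 + 0.00000856 + 0.000000634 = 7.7184e-05 /h
MTBF = 1 / λ_sys = 13000 h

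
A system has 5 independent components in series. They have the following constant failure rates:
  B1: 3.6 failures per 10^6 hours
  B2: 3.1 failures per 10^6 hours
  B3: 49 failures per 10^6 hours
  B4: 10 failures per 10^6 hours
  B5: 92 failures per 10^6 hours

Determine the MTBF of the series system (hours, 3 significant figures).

6340

Series of exponential components: λ_sys = Σ λ_i
λ_sys = 0.0000036 + 0.0000031 + 0.000049 + 0.000010 + 0.000092 = 1.5770e-04 /h
MTBF = 1 / λ_sys = 6340 h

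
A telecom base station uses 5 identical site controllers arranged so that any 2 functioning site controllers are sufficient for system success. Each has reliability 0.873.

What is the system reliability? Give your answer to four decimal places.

0.9988

R = Σ_{i=2}^{5} C(5,i) p^i (1−p)^{5−i} with p = 0.873
C(5,2)·0.873^2·0.127^3 = 0.015611
C(5,3)·0.873^3·0.127^2 = 0.107312
C(5,4)·0.873^4·0.127^1 = 0.368834
C(5,5)·0.873^5·0.127^0 = 0.507074
Sum = 0.9988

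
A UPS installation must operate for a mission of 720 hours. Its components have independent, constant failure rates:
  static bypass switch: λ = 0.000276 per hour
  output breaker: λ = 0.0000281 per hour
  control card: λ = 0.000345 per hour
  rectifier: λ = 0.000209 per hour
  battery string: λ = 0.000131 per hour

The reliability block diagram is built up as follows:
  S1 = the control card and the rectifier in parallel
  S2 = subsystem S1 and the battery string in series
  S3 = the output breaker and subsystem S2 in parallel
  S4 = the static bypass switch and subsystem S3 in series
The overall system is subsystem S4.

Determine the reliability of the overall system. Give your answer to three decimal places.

0.818

R(static bypass switch) = exp(−0.000276 × 720) = 0.81978
R(output breaker) = exp(−0.0000281 × 720) = 0.97997
R(control card) = exp(−0.000345 × 720) = 0.78005
R(rectifier) = exp(−0.000209 × 720) = 0.86029
R(battery string) = exp(−0.000131 × 720) = 0.90999
Parallel (control card and rectifier): 1 − (1 − 0.78005)(1 − 0.86029) = 0.96927
Series ([0.96927] and battery string): 0.96927 × 0.90999 = 0.88203
Parallel (output breaker and [0.88203]): 1 − (1 − 0.97997)(1 − 0.88203) = 0.99764
Series (static bypass switch and [0.99764]): 0.81978 × 0.99764 = 0.818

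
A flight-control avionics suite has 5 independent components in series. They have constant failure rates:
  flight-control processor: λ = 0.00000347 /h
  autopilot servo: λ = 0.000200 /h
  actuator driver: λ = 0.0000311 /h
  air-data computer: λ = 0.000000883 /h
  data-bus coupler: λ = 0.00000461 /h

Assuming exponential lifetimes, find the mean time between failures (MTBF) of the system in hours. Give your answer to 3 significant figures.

Series of exponential components: λ_sys = Σ λ_i
λ_sys = 0.00000347 + 0.000200 + 0.0000311 + 0.000000883 + 0.00000461 = 2.4006e-04 /h
MTBF = 1 / λ_sys = 4170 h

4170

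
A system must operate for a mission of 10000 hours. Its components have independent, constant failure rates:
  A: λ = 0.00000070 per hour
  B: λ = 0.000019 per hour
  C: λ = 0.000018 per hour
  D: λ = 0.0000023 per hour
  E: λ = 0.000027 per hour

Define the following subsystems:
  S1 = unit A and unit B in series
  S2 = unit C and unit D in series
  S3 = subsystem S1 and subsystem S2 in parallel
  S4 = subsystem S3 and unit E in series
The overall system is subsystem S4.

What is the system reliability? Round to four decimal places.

0.7383

R(A) = exp(−0.00000070 × 10000) = 0.993024
R(B) = exp(−0.000019 × 10000) = 0.826959
R(C) = exp(−0.000018 × 10000) = 0.835270
R(D) = exp(−0.0000023 × 10000) = 0.977262
R(E) = exp(−0.000027 × 10000) = 0.763379
Series (A and B): 0.993024 × 0.826959 = 0.821190
Series (C and D): 0.835270 × 0.977262 = 0.816278
Parallel ([0.821190] and [0.816278]): 1 − (1 − 0.821190)(1 − 0.816278) = 0.967149
Series ([0.967149] and E): 0.967149 × 0.763379 = 0.7383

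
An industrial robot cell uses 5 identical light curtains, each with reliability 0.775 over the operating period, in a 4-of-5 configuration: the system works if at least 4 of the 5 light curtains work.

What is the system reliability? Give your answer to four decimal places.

0.6854

R = Σ_{i=4}^{5} C(5,i) p^i (1−p)^{5−i} with p = 0.775
C(5,4)·0.775^4·0.225^1 = 0.405844
C(5,5)·0.775^5·0.225^0 = 0.279582
Sum = 0.6854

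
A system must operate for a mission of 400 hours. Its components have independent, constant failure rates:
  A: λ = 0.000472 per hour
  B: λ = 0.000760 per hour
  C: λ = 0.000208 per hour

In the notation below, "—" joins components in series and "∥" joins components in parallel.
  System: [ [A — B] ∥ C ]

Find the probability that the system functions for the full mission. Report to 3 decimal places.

R(A) = exp(−0.000472 × 400) = 0.82795
R(B) = exp(−0.000760 × 400) = 0.73786
R(C) = exp(−0.000208 × 400) = 0.92017
Series (A and B): 0.82795 × 0.73786 = 0.61091
Parallel ([0.61091] and C): 1 − (1 − 0.61091)(1 − 0.92017) = 0.969

0.969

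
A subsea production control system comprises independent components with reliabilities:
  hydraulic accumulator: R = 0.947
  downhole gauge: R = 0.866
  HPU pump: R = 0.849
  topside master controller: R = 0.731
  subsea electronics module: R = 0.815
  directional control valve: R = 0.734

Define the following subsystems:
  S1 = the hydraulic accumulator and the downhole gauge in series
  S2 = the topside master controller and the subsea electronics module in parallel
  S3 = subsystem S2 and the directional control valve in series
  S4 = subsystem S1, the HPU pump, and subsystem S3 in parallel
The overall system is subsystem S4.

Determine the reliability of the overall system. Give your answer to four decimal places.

Series (hydraulic accumulator and downhole gauge): 0.947000 × 0.866000 = 0.820102
Parallel (topside master controller and subsea electronics module): 1 − (1 − 0.731000)(1 − 0.815000) = 0.950235
Series ([0.950235] and directional control valve): 0.950235 × 0.734000 = 0.697472
Parallel ([0.820102], HPU pump, and [0.697472]): 1 − (1 − 0.820102)(1 − 0.849000)(1 − 0.697472) = 0.9918

0.9918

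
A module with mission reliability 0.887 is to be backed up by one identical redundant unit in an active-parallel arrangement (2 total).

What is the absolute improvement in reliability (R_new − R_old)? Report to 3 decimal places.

R_before = 0.887
R_after = 1 − (1 − 0.887)^2 = 0.987
ΔR = 0.987 − 0.887 = 0.100

0.100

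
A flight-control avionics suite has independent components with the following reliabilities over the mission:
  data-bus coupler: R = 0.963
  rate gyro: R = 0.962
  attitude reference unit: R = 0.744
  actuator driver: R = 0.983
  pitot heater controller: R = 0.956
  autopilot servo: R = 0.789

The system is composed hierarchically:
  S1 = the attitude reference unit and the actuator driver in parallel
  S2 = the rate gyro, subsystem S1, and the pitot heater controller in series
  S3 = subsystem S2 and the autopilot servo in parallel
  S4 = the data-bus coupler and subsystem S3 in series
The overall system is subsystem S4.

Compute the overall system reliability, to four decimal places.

Parallel (attitude reference unit and actuator driver): 1 − (1 − 0.744000)(1 − 0.983000) = 0.995648
Series (rate gyro, [0.995648], and pitot heater controller): 0.962000 × 0.995648 × 0.956000 = 0.915670
Parallel ([0.915670] and autopilot servo): 1 − (1 − 0.915670)(1 − 0.789000) = 0.982206
Series (data-bus coupler and [0.982206]): 0.963000 × 0.982206 = 0.9459

0.9459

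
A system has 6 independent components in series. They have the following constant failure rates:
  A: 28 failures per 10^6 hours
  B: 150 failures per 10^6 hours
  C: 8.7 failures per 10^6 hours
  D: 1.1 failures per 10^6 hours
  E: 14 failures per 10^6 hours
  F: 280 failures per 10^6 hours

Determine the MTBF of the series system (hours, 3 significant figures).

Series of exponential components: λ_sys = Σ λ_i
λ_sys = 0.000028 + 0.00015 + 0.0000087 + 0.0000011 + 0.000014 + 0.00028 = 4.8180e-04 /h
MTBF = 1 / λ_sys = 2080 h

2080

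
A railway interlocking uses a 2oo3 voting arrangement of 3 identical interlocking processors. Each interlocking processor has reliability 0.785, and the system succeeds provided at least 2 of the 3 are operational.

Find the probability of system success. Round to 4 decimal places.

0.8812

R = Σ_{i=2}^{3} C(3,i) p^i (1−p)^{3−i} with p = 0.785
C(3,2)·0.785^2·0.215^1 = 0.397465
C(3,3)·0.785^3·0.215^0 = 0.483737
Sum = 0.8812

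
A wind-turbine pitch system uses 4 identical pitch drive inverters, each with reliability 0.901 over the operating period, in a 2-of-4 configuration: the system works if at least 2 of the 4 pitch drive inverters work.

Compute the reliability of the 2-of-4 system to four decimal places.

0.9964

R = Σ_{i=2}^{4} C(4,i) p^i (1−p)^{4−i} with p = 0.901
C(4,2)·0.901^2·0.099^2 = 0.047739
C(4,3)·0.901^3·0.099^1 = 0.289647
C(4,4)·0.901^4·0.099^0 = 0.659021
Sum = 0.9964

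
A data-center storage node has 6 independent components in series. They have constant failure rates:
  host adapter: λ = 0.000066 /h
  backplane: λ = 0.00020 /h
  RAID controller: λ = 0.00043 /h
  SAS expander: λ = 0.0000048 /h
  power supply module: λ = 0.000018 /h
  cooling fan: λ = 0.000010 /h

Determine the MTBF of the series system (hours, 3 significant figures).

1370

Series of exponential components: λ_sys = Σ λ_i
λ_sys = 0.000066 + 0.00020 + 0.00043 + 0.0000048 + 0.000018 + 0.000010 = 7.2880e-04 /h
MTBF = 1 / λ_sys = 1370 h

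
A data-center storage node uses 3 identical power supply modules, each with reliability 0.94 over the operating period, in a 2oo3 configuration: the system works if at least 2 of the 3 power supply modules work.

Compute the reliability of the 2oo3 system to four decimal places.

R = Σ_{i=2}^{3} C(3,i) p^i (1−p)^{3−i} with p = 0.94
C(3,2)·0.94^2·0.06^1 = 0.159048
C(3,3)·0.94^3·0.06^0 = 0.830584
Sum = 0.9896

0.9896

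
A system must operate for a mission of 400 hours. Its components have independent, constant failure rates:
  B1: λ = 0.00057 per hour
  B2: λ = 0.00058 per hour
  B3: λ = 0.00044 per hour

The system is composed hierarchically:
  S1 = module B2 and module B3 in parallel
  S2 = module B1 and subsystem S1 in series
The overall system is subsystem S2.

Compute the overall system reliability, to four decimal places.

R(B1) = exp(−0.00057 × 400) = 0.796124
R(B2) = exp(−0.00058 × 400) = 0.792946
R(B3) = exp(−0.00044 × 400) = 0.838618
Parallel (B2 and B3): 1 − (1 − 0.792946)(1 − 0.838618) = 0.966585
Series (B1 and [0.966585]): 0.796124 × 0.966585 = 0.7695

0.7695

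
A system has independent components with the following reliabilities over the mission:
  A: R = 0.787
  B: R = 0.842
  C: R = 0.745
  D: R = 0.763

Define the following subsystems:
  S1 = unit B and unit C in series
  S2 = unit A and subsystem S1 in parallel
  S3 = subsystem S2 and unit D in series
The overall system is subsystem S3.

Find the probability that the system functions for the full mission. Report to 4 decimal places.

0.7024

Series (B and C): 0.842000 × 0.745000 = 0.627290
Parallel (A and [0.627290]): 1 − (1 − 0.787000)(1 − 0.627290) = 0.920613
Series ([0.920613] and D): 0.920613 × 0.763000 = 0.7024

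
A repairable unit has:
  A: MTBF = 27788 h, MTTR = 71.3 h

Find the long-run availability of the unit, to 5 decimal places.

A(A) = MTBF/(MTBF+MTTR) = 27788/(27788+71.3) = 0.99744

0.99744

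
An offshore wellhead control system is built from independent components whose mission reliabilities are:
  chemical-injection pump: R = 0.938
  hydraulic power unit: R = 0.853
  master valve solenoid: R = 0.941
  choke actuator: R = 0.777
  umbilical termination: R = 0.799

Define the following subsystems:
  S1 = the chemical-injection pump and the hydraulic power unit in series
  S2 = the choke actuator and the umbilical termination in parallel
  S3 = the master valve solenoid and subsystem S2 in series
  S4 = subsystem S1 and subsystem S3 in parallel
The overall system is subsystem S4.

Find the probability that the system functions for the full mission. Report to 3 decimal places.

0.980

Series (chemical-injection pump and hydraulic power unit): 0.93800 × 0.85300 = 0.80011
Parallel (choke actuator and umbilical termination): 1 − (1 − 0.77700)(1 − 0.79900) = 0.95518
Series (master valve solenoid and [0.95518]): 0.94100 × 0.95518 = 0.89882
Parallel ([0.80011] and [0.89882]): 1 − (1 − 0.80011)(1 − 0.89882) = 0.980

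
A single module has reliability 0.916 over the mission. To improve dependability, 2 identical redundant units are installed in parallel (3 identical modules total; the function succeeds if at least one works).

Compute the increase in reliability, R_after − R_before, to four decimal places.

R_before = 0.916
R_after = 1 − (1 − 0.916)^3 = 0.9994
ΔR = 0.9994 − 0.916 = 0.0834

0.0834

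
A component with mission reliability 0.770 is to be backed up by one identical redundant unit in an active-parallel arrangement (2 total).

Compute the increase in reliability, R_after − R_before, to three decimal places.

R_before = 0.770
R_after = 1 − (1 − 0.770)^2 = 0.947
ΔR = 0.947 − 0.770 = 0.177

0.177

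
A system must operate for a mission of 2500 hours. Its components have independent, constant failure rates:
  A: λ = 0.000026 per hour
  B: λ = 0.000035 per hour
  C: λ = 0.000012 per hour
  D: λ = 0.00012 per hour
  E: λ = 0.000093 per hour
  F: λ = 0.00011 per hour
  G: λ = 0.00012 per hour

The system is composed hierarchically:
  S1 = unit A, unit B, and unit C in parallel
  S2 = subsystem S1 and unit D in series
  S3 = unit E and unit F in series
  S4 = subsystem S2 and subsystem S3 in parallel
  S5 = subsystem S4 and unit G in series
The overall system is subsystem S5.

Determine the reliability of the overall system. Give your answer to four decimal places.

R(A) = exp(−0.000026 × 2500) = 0.937067
R(B) = exp(−0.000035 × 2500) = 0.916219
R(C) = exp(−0.000012 × 2500) = 0.970446
R(D) = exp(−0.00012 × 2500) = 0.740818
R(E) = exp(−0.000093 × 2500) = 0.792550
R(F) = exp(−0.00011 × 2500) = 0.759572
R(G) = exp(−0.00012 × 2500) = 0.740818
Parallel (A, B, and C): 1 − (1 − 0.937067)(1 − 0.916219)(1 − 0.970446) = 0.999844
Series ([0.999844] and D): 0.999844 × 0.740818 = 0.740702
Series (E and F): 0.792550 × 0.759572 = 0.601999
Parallel ([0.740702] and [0.601999]): 1 − (1 − 0.740702)(1 − 0.601999) = 0.896799
Series ([0.896799] and G): 0.896799 × 0.740818 = 0.6644

0.6644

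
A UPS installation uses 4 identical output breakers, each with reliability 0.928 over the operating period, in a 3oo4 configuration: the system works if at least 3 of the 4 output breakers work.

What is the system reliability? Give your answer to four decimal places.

R = Σ_{i=3}^{4} C(4,i) p^i (1−p)^{4−i} with p = 0.928
C(4,3)·0.928^3·0.072^1 = 0.230163
C(4,4)·0.928^4·0.072^0 = 0.741638
Sum = 0.9718

0.9718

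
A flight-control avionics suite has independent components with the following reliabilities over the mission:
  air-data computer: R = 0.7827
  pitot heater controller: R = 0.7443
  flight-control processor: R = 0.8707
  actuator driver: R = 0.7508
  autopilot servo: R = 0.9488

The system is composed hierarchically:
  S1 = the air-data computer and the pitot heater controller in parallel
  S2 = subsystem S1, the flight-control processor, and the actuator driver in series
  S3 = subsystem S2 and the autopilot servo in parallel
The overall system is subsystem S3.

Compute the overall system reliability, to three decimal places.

0.980

Parallel (air-data computer and pitot heater controller): 1 − (1 − 0.78270)(1 − 0.74430) = 0.94444
Series ([0.94444], flight-control processor, and actuator driver): 0.94444 × 0.87070 × 0.75080 = 0.61740
Parallel ([0.61740] and autopilot servo): 1 − (1 − 0.61740)(1 − 0.94880) = 0.980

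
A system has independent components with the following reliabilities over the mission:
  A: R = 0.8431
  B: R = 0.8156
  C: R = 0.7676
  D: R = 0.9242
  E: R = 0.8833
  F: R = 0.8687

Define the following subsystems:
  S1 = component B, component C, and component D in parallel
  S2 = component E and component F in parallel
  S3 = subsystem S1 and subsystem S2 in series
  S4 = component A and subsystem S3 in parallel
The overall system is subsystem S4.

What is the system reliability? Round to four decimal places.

Parallel (B, C, and D): 1 − (1 − 0.815600)(1 − 0.767600)(1 − 0.924200) = 0.996752
Parallel (E and F): 1 − (1 − 0.883300)(1 − 0.868700) = 0.984677
Series ([0.996752] and [0.984677]): 0.996752 × 0.984677 = 0.981479
Parallel (A and [0.981479]): 1 − (1 − 0.843100)(1 − 0.981479) = 0.9971

0.9971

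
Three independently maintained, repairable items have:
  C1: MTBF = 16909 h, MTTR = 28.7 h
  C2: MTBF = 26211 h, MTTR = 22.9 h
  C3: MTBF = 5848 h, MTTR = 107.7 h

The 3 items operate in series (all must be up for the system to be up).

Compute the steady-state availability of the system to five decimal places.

A(C1) = MTBF/(MTBF+MTTR) = 16909/(16909+28.7) = 0.998306
A(C2) = MTBF/(MTBF+MTTR) = 26211/(26211+22.9) = 0.999127
A(C3) = MTBF/(MTBF+MTTR) = 5848/(5848+107.7) = 0.981916
Series availability: 0.998306 × 0.999127 × 0.981916 = 0.97940

0.97940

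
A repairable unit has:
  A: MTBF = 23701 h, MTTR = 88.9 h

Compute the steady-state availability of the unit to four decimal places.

A(A) = MTBF/(MTBF+MTTR) = 23701/(23701+88.9) = 0.9963

0.9963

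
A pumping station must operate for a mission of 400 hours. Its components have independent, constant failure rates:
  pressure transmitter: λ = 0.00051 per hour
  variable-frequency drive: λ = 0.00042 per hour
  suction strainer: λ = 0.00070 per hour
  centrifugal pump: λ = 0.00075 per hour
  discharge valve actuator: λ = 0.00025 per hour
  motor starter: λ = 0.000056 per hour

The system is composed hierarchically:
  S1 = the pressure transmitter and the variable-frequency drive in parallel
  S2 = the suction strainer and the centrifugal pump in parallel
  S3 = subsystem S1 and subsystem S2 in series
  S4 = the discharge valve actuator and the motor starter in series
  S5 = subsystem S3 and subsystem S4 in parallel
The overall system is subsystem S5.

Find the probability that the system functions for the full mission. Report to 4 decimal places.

R(pressure transmitter) = exp(−0.00051 × 400) = 0.815462
R(variable-frequency drive) = exp(−0.00042 × 400) = 0.845354
R(suction strainer) = exp(−0.00070 × 400) = 0.755784
R(centrifugal pump) = exp(−0.00075 × 400) = 0.740818
R(discharge valve actuator) = exp(−0.00025 × 400) = 0.904837
R(motor starter) = exp(−0.000056 × 400) = 0.977849
Parallel (pressure transmitter and variable-frequency drive): 1 − (1 − 0.815462)(1 − 0.845354) = 0.971462
Parallel (suction strainer and centrifugal pump): 1 − (1 − 0.755784)(1 − 0.740818) = 0.936704
Series ([0.971462] and [0.936704]): 0.971462 × 0.936704 = 0.909972
Series (discharge valve actuator and motor starter): 0.904837 × 0.977849 = 0.884794
Parallel ([0.909972] and [0.884794]): 1 − (1 − 0.909972)(1 − 0.884794) = 0.9896

0.9896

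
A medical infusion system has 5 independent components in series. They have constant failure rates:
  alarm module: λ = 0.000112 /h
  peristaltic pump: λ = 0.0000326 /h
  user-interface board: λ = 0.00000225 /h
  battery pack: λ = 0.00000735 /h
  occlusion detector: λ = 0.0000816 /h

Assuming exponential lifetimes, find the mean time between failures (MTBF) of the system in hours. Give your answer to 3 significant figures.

Series of exponential components: λ_sys = Σ λ_i
λ_sys = 0.000112 + 0.0000326 + 0.00000225 + 0.00000735 + 0.0000816 = 2.3580e-04 /h
MTBF = 1 / λ_sys = 4240 h

4240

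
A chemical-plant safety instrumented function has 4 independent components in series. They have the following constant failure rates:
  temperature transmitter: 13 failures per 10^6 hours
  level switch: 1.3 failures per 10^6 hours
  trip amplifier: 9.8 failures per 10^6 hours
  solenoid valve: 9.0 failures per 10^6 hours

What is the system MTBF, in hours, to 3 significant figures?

Series of exponential components: λ_sys = Σ λ_i
λ_sys = 0.000013 + 0.0000013 + 0.0000098 + 0.0000090 = 3.3100e-05 /h
MTBF = 1 / λ_sys = 30200 h

30200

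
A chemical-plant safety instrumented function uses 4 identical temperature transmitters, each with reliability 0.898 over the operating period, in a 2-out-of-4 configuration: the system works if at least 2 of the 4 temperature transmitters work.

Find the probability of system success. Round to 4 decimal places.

0.9961

R = Σ_{i=2}^{4} C(4,i) p^i (1−p)^{4−i} with p = 0.898
C(4,2)·0.898^2·0.102^2 = 0.050339
C(4,3)·0.898^3·0.102^1 = 0.295454
C(4,4)·0.898^4·0.102^0 = 0.650287
Sum = 0.9961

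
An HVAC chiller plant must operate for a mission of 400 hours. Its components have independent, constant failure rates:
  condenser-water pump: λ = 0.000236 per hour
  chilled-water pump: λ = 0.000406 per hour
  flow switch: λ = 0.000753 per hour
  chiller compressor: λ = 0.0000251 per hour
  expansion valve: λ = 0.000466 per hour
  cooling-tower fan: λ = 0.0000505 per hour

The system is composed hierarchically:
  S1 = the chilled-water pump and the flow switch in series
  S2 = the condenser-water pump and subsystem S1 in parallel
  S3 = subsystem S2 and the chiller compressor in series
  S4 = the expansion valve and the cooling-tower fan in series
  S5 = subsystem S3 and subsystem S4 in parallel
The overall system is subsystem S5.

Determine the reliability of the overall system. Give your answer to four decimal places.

R(condenser-water pump) = exp(−0.000236 × 400) = 0.909919
R(chilled-water pump) = exp(−0.000406 × 400) = 0.850101
R(flow switch) = exp(−0.000753 × 400) = 0.739930
R(chiller compressor) = exp(−0.0000251 × 400) = 0.990010
R(expansion valve) = exp(−0.000466 × 400) = 0.829942
R(cooling-tower fan) = exp(−0.0000505 × 400) = 0.980003
Series (chilled-water pump and flow switch): 0.850101 × 0.739930 = 0.629015
Parallel (condenser-water pump and [0.629015]): 1 − (1 − 0.909919)(1 − 0.629015) = 0.966581
Series ([0.966581] and chiller compressor): 0.966581 × 0.990010 = 0.956925
Series (expansion valve and cooling-tower fan): 0.829942 × 0.980003 = 0.813346
Parallel ([0.956925] and [0.813346]): 1 − (1 − 0.956925)(1 − 0.813346) = 0.9920

0.9920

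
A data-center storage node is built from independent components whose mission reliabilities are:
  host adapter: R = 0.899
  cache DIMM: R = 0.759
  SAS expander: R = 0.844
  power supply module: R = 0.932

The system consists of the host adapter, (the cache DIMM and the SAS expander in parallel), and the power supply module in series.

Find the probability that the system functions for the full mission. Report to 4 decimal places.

0.8064

Parallel (cache DIMM and SAS expander): 1 − (1 − 0.759000)(1 − 0.844000) = 0.962404
Series (host adapter, [0.962404], and power supply module): 0.899000 × 0.962404 × 0.932000 = 0.8064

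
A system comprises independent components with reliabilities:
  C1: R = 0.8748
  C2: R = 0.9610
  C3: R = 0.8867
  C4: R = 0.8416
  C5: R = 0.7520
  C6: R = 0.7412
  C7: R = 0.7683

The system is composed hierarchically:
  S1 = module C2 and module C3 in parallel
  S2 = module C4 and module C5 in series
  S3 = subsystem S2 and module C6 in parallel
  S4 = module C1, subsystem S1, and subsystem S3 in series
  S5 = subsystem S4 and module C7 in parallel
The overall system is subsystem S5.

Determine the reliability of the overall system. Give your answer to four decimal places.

0.9509

Parallel (C2 and C3): 1 − (1 − 0.961000)(1 − 0.886700) = 0.995581
Series (C4 and C5): 0.841600 × 0.752000 = 0.632883
Parallel ([0.632883] and C6): 1 − (1 − 0.632883)(1 − 0.741200) = 0.904990
Series (C1, [0.995581], and [0.904990]): 0.874800 × 0.995581 × 0.904990 = 0.788187
Parallel ([0.788187] and C7): 1 − (1 − 0.788187)(1 − 0.768300) = 0.9509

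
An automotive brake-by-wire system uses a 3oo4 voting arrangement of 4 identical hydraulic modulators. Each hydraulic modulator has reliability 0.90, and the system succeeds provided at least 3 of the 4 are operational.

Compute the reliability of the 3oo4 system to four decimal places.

R = Σ_{i=3}^{4} C(4,i) p^i (1−p)^{4−i} with p = 0.90
C(4,3)·0.90^3·0.10^1 = 0.291600
C(4,4)·0.90^4·0.10^0 = 0.656100
Sum = 0.9477

0.9477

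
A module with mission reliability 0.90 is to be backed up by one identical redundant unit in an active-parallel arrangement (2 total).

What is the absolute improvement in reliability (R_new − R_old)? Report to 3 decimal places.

R_before = 0.90
R_after = 1 − (1 − 0.90)^2 = 0.990
ΔR = 0.990 − 0.90 = 0.090

0.090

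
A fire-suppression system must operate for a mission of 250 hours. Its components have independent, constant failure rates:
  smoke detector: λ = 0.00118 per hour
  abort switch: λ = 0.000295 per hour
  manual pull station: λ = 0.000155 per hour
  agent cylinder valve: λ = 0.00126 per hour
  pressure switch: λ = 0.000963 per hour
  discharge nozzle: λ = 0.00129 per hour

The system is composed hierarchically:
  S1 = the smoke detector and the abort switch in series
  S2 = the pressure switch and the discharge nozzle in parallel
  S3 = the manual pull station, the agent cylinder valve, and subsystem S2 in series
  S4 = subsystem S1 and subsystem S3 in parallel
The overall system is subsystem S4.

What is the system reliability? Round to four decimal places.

0.8953

R(smoke detector) = exp(−0.00118 × 250) = 0.744532
R(abort switch) = exp(−0.000295 × 250) = 0.928904
R(manual pull station) = exp(−0.000155 × 250) = 0.961991
R(agent cylinder valve) = exp(−0.00126 × 250) = 0.729789
R(pressure switch) = exp(−0.000963 × 250) = 0.786038
R(discharge nozzle) = exp(−0.00129 × 250) = 0.724336
Series (smoke detector and abort switch): 0.744532 × 0.928904 = 0.691599
Parallel (pressure switch and discharge nozzle): 1 − (1 − 0.786038)(1 − 0.724336) = 0.941018
Series (manual pull station, agent cylinder valve, and [0.941018]): 0.961991 × 0.729789 × 0.941018 = 0.660642
Parallel ([0.691599] and [0.660642]): 1 − (1 − 0.691599)(1 − 0.660642) = 0.8953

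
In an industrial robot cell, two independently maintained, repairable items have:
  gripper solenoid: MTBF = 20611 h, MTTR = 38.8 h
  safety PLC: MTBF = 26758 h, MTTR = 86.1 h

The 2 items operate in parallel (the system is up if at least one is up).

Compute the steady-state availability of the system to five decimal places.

A(gripper solenoid) = MTBF/(MTBF+MTTR) = 20611/(20611+38.8) = 0.998121
A(safety PLC) = MTBF/(MTBF+MTTR) = 26758/(26758+86.1) = 0.996793
Parallel availability: 1 − (1 − 0.998121)(1 − 0.996793) = 0.99999

0.99999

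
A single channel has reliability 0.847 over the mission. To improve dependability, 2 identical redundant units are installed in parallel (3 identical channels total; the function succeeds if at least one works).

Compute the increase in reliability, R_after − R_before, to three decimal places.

R_before = 0.847
R_after = 1 − (1 − 0.847)^3 = 0.996
ΔR = 0.996 − 0.847 = 0.149

0.149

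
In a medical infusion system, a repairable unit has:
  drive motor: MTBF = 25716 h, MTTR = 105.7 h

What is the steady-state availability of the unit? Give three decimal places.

A(drive motor) = MTBF/(MTBF+MTTR) = 25716/(25716+105.7) = 0.996

0.996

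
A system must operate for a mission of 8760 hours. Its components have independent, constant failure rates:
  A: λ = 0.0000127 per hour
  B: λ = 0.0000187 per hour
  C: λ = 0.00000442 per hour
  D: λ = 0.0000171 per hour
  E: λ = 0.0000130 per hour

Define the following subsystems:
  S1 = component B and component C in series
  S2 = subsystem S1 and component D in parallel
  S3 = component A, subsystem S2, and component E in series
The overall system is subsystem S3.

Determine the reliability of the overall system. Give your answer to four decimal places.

0.7780

R(A) = exp(−0.0000127 × 8760) = 0.894713
R(B) = exp(−0.0000187 × 8760) = 0.848902
R(C) = exp(−0.00000442 × 8760) = 0.962021
R(D) = exp(−0.0000171 × 8760) = 0.860884
R(E) = exp(−0.0000130 × 8760) = 0.892365
Series (B and C): 0.848902 × 0.962021 = 0.816662
Parallel ([0.816662] and D): 1 − (1 − 0.816662)(1 − 0.860884) = 0.974495
Series (A, [0.974495], and E): 0.894713 × 0.974495 × 0.892365 = 0.7780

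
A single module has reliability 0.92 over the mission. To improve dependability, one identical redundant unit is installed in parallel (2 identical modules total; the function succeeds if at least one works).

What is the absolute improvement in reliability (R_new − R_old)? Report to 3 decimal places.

R_before = 0.92
R_after = 1 − (1 − 0.92)^2 = 0.994
ΔR = 0.994 − 0.92 = 0.074

0.074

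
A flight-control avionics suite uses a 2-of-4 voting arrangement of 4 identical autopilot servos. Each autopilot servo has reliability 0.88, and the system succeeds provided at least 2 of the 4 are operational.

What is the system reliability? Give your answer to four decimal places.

0.9937

R = Σ_{i=2}^{4} C(4,i) p^i (1−p)^{4−i} with p = 0.88
C(4,2)·0.88^2·0.12^2 = 0.066908
C(4,3)·0.88^3·0.12^1 = 0.327107
C(4,4)·0.88^4·0.12^0 = 0.599695
Sum = 0.9937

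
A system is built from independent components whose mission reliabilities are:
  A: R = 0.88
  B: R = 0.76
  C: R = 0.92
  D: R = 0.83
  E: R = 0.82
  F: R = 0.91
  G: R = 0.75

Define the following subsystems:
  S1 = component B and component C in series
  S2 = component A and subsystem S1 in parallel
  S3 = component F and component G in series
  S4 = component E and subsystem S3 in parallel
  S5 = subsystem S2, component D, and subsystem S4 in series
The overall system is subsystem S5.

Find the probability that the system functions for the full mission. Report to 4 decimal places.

Series (B and C): 0.760000 × 0.920000 = 0.699200
Parallel (A and [0.699200]): 1 − (1 − 0.880000)(1 − 0.699200) = 0.963904
Series (F and G): 0.910000 × 0.750000 = 0.682500
Parallel (E and [0.682500]): 1 − (1 − 0.820000)(1 − 0.682500) = 0.942850
Series ([0.963904], D, and [0.942850]): 0.963904 × 0.830000 × 0.942850 = 0.7543

0.7543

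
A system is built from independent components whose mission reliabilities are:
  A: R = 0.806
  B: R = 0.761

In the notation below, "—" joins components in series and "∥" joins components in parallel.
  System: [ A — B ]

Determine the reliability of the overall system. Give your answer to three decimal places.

0.613

Series (A and B): 0.80600 × 0.76100 = 0.613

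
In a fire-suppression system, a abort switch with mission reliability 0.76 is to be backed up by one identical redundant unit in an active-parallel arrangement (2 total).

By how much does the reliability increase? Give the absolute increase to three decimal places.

R_before = 0.76
R_after = 1 − (1 − 0.76)^2 = 0.942
ΔR = 0.942 − 0.76 = 0.182

0.182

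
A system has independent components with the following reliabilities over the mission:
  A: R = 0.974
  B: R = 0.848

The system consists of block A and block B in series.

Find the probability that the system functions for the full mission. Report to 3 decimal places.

Series (A and B): 0.97400 × 0.84800 = 0.826

0.826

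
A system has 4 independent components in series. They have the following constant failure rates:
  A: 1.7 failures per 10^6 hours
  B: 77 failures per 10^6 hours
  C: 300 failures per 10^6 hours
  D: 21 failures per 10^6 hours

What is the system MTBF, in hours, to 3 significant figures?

2500

Series of exponential components: λ_sys = Σ λ_i
λ_sys = 0.0000017 + 0.000077 + 0.00030 + 0.000021 = 3.9970e-04 /h
MTBF = 1 / λ_sys = 2500 h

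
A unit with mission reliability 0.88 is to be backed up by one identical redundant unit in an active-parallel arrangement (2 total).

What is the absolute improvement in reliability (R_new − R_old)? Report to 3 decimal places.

R_before = 0.88
R_after = 1 − (1 − 0.88)^2 = 0.986
ΔR = 0.986 − 0.88 = 0.106

0.106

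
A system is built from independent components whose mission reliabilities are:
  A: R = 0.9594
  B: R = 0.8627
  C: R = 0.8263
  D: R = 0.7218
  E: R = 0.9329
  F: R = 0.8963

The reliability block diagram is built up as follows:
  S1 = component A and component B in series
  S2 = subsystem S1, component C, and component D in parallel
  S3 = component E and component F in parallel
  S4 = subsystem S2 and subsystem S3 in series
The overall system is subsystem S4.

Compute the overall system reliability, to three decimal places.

Series (A and B): 0.95940 × 0.86270 = 0.82767
Parallel ([0.82767], C, and D): 1 − (1 − 0.82767)(1 − 0.82630)(1 − 0.72180) = 0.99167
Parallel (E and F): 1 − (1 − 0.93290)(1 − 0.89630) = 0.99304
Series ([0.99167] and [0.99304]): 0.99167 × 0.99304 = 0.985

0.985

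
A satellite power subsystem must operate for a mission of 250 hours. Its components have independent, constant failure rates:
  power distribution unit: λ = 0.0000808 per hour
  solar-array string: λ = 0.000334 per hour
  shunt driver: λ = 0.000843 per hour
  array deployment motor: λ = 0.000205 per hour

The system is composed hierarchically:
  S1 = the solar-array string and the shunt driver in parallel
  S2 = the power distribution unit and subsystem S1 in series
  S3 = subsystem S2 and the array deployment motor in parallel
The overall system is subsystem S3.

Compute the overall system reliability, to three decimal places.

0.998

R(power distribution unit) = exp(−0.0000808 × 250) = 0.98000
R(solar-array string) = exp(−0.000334 × 250) = 0.91989
R(shunt driver) = exp(−0.000843 × 250) = 0.80998
R(array deployment motor) = exp(−0.000205 × 250) = 0.95004
Parallel (solar-array string and shunt driver): 1 − (1 − 0.91989)(1 − 0.80998) = 0.98478
Series (power distribution unit and [0.98478]): 0.98000 × 0.98478 = 0.96508
Parallel ([0.96508] and array deployment motor): 1 − (1 − 0.96508)(1 − 0.95004) = 0.998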